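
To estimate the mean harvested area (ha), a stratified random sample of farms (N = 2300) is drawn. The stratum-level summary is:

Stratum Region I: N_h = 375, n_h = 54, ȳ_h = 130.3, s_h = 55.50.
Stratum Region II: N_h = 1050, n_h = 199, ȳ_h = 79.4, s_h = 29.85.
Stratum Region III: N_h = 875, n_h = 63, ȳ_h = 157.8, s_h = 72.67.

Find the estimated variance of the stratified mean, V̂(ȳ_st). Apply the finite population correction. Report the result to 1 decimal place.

V̂(ȳ_st) = Σ W_h² (1 − n_h/N_h) s_h²/n_h, with W_h = N_h/N and N = 2300:
  stratum Region I: (375/2300)²·(1 − 54/375)·55.50²/54 = 1.29799
  stratum Region II: (1050/2300)²·(1 − 199/1050)·29.85²/199 = 0.756308
  stratum Region III: (875/2300)²·(1 − 63/875)·72.67²/63 = 11.2584
V̂(ȳ_st) = 13.3127

V̂(ȳ_st) ≈ 13.3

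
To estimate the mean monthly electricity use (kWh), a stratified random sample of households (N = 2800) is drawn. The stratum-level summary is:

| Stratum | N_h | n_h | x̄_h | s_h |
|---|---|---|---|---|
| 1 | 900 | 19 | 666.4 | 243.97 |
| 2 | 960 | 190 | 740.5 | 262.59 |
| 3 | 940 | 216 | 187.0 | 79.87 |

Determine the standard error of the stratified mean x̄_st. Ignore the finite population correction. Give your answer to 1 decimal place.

SE(x̄_st) ≈ 19.2

V̂(x̄_st) = Σ W_h² s_h²/n_h, with W_h = N_h/N and N = 2800:
  stratum 1: (900/2800)²·243.97²/19 = 323.659
  stratum 2: (960/2800)²·262.59²/190 = 42.6608
  stratum 3: (940/2800)²·79.87²/216 = 3.32854
V̂(x̄_st) = 369.649
SE(x̄_st) = √369.649 = 19.2263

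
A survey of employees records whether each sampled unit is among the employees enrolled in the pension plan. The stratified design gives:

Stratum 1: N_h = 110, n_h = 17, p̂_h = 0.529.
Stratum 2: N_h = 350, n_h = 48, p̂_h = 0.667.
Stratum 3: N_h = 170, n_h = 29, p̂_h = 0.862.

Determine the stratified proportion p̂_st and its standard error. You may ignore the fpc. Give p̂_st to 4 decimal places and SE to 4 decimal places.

p̂_st ≈ 0.6955, SE ≈ 0.0474

N = 630; stratum weights W_h = N_h/N.
p̂_st = Σ W_h p̂_h = (110·0.529 + 350·0.667 + 170·0.862)/630 = 0.69552
V̂(p̂_st) = Σ W_h² p̂_h(1−p̂_h)/(n_h−1):
  stratum 1: (110/630)²·0.529·0.471/16 = 0.000474746
  stratum 2: (350/630)²·0.667·0.333/47 = 0.00145857
  stratum 3: (170/630)²·0.862·0.138/28 = 0.000309346
V̂(p̂_st) = 0.00224266; SE = √V̂ = 0.0473567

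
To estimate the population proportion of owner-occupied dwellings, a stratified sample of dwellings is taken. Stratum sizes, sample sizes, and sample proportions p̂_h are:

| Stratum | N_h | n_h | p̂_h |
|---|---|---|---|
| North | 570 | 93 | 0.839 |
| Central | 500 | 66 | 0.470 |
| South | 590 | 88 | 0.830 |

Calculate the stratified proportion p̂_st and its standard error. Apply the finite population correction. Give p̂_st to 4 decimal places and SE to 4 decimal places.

p̂_st ≈ 0.7247, SE ≈ 0.0249

N = 1660; stratum weights W_h = N_h/N.
p̂_st = Σ W_h p̂_h = (570·0.839 + 500·0.470 + 590·0.830)/1660 = 0.72466
V̂(p̂_st) = Σ W_h² (1 − n_h/N_h) p̂_h(1−p̂_h)/(n_h−1):
  stratum North: (570/1660)²·(1 − 93/570)·0.839·0.161/92 = 0.00014487
  stratum Central: (500/1660)²·(1 − 66/500)·0.470·0.530/65 = 0.000301789
  stratum South: (590/1660)²·(1 − 88/590)·0.830·0.170/87 = 0.00017432
V̂(p̂_st) = 0.000620979; SE = √V̂ = 0.0249194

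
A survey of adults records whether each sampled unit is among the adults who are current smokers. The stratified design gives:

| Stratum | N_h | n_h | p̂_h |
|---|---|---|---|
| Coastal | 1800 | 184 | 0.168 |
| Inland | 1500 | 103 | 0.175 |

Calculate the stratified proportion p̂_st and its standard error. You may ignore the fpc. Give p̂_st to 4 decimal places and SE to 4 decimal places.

p̂_st ≈ 0.1712, SE ≈ 0.0228

N = 3300; stratum weights W_h = N_h/N.
p̂_st = Σ W_h p̂_h = (1800·0.168 + 1500·0.175)/3300 = 0.17118
V̂(p̂_st) = Σ W_h² p̂_h(1−p̂_h)/(n_h−1):
  stratum Coastal: (1800/3300)²·0.168·0.832/183 = 0.000227247
  stratum Inland: (1500/3300)²·0.175·0.825/102 = 0.000292447
V̂(p̂_st) = 0.000519694; SE = √V̂ = 0.0227968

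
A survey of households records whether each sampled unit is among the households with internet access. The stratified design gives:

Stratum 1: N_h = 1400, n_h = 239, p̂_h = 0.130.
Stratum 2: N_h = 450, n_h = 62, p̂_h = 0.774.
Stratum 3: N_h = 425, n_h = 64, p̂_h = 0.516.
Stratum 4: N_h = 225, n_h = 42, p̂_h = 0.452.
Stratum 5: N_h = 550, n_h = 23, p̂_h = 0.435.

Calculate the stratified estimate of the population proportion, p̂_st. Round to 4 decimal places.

N = 3050; stratum weights W_h = N_h/N.
p̂_st = Σ W_h p̂_h = (1400·0.130 + 450·0.774 + 425·0.516 + 225·0.452 + 550·0.435)/3050 = 0.35756

p̂_st ≈ 0.3576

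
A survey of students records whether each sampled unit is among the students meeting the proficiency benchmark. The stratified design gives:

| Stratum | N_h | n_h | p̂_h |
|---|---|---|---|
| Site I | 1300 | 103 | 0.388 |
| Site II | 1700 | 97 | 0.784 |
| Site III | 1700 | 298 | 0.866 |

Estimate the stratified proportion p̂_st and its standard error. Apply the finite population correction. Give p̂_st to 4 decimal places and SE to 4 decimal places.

N = 4700; stratum weights W_h = N_h/N.
p̂_st = Σ W_h p̂_h = (1300·0.388 + 1700·0.784 + 1700·0.866)/4700 = 0.70413
V̂(p̂_st) = Σ W_h² (1 − n_h/N_h) p̂_h(1−p̂_h)/(n_h−1):
  stratum Site I: (1300/4700)²·(1 − 103/1300)·0.388·0.612/102 = 0.000163993
  stratum Site II: (1700/4700)²·(1 − 97/1700)·0.784·0.216/96 = 0.000217613
  stratum Site III: (1700/4700)²·(1 − 298/1700)·0.866·0.134/297 = 4.21568e-05
V̂(p̂_st) = 0.000423763; SE = √V̂ = 0.0205855

p̂_st ≈ 0.7041, SE ≈ 0.0206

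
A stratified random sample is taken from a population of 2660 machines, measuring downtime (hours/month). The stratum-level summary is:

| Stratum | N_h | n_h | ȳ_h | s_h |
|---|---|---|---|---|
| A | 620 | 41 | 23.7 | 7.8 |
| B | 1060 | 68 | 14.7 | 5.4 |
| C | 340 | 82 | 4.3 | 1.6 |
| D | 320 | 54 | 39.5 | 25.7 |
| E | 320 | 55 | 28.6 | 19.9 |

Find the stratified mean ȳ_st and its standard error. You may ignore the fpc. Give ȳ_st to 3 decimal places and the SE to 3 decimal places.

ȳ_st = Σ W_h ȳ_h = (620·23.7 + 1060·14.7 + 340·4.3 + 320·39.5 + 320·28.6)/2660 = 20.12406
V̂(ȳ_st) = Σ W_h² s_h²/n_h, with W_h = N_h/N and N = 2660:
  stratum A: (620/2660)²·7.8²/41 = 0.0806168
  stratum B: (1060/2660)²·5.4²/68 = 0.0680969
  stratum C: (340/2660)²·1.6²/82 = 0.000510059
  stratum D: (320/2660)²·25.7²/54 = 0.177015
  stratum E: (320/2660)²·19.9²/55 = 0.104203
V̂(ȳ_st) = 0.430441
SE(ȳ_st) = √0.430441 = 0.65608

ȳ_st ≈ 20.124, SE ≈ 0.656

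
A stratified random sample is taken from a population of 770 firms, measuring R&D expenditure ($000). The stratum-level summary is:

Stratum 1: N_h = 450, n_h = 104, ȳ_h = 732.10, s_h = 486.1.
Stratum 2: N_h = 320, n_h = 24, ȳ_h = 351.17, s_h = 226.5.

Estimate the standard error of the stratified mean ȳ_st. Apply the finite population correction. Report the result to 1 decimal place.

SE(ȳ_st) ≈ 30.6

V̂(ȳ_st) = Σ W_h² (1 − n_h/N_h) s_h²/n_h, with W_h = N_h/N and N = 770:
  stratum 1: (450/770)²·(1 − 104/450)·486.1²/104 = 596.657
  stratum 2: (320/770)²·(1 − 24/320)·226.5²/24 = 341.496
V̂(ȳ_st) = 938.153
SE(ȳ_st) = √938.153 = 30.6293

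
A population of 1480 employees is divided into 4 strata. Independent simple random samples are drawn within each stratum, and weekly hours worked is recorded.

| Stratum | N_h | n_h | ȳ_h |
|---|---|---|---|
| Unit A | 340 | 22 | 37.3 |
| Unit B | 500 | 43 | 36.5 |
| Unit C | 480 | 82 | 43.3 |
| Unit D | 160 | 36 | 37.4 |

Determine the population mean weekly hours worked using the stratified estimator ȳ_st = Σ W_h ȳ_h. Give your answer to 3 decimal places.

N = Σ N_h = 1480. Stratum weights W_h = N_h/N.
ȳ_st = (340·37.3 + 500·36.5 + 480·43.3 + 160·37.4) / 1480 = 38.98649

ȳ_st ≈ 38.986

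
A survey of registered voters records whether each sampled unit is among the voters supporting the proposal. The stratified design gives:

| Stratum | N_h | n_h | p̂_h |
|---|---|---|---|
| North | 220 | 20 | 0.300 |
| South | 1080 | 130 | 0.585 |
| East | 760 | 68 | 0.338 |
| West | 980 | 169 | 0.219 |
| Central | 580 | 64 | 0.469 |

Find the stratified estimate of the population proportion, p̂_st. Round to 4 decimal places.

p̂_st ≈ 0.3982

N = 3620; stratum weights W_h = N_h/N.
p̂_st = Σ W_h p̂_h = (220·0.300 + 1080·0.585 + 760·0.338 + 980·0.219 + 580·0.469)/3620 = 0.39815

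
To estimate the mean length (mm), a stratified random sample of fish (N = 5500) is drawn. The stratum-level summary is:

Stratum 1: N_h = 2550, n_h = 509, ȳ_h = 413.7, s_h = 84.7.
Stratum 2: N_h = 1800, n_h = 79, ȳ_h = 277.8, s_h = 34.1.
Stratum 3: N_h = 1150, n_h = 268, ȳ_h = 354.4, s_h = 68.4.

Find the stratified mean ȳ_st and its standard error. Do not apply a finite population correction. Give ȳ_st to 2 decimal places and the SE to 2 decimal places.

ȳ_st = Σ W_h ȳ_h = (2550·413.7 + 1800·277.8 + 1150·354.4)/5500 = 356.82455
V̂(ȳ_st) = Σ W_h² s_h²/n_h, with W_h = N_h/N and N = 5500:
  stratum 1: (2550/5500)²·84.7²/509 = 3.02973
  stratum 2: (1800/5500)²·34.1²/79 = 1.57653
  stratum 3: (1150/5500)²·68.4²/268 = 0.763216
V̂(ȳ_st) = 5.36947
SE(ȳ_st) = √5.36947 = 2.31721

ȳ_st ≈ 356.82, SE ≈ 2.32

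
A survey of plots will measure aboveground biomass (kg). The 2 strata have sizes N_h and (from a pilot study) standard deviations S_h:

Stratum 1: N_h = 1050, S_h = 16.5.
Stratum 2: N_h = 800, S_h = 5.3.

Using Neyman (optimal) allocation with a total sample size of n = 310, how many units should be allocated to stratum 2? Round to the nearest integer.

61

Neyman allocation: n_h = n · N_h S_h / Σ N_i S_i, with n = 310.
  stratum 1: N_h·S_h = 1050·16.5 = 17325.00
  stratum 2: N_h·S_h = 800·5.3 = 4240.00
Σ N_h S_h = 21565.00
n for stratum 2 = 310·4240.00/21565.00 = 60.951 → 61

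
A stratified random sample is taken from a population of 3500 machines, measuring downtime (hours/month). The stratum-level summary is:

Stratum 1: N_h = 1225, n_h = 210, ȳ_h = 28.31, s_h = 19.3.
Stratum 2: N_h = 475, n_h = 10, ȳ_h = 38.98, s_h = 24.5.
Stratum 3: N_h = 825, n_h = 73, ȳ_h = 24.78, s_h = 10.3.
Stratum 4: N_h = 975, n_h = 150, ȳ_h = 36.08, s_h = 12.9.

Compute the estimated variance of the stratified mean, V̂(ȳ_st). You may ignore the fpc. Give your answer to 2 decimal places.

V̂(ȳ_st) = Σ W_h² s_h²/n_h, with W_h = N_h/N and N = 3500:
  stratum 1: (1225/3500)²·19.3²/210 = 0.217286
  stratum 2: (475/3500)²·24.5²/10 = 1.10556
  stratum 3: (825/3500)²·10.3²/73 = 0.0807464
  stratum 4: (975/3500)²·12.9²/150 = 0.0860917
V̂(ȳ_st) = 1.48969

V̂(ȳ_st) ≈ 1.49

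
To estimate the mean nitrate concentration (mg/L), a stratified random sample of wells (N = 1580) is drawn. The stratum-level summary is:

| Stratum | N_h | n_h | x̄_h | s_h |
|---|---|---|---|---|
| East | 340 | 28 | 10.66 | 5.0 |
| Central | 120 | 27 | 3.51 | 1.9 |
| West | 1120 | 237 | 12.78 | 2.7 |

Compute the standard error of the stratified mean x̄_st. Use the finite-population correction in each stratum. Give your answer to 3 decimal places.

V̂(x̄_st) = Σ W_h² (1 − n_h/N_h) s_h²/n_h, with W_h = N_h/N and N = 1580:
  stratum East: (340/1580)²·(1 − 28/340)·5.0²/28 = 0.0379403
  stratum Central: (120/1580)²·(1 − 27/120)·1.9²/27 = 0.000597714
  stratum West: (1120/1580)²·(1 − 237/1120)·2.7²/237 = 0.0121855
V̂(x̄_st) = 0.0507236
SE(x̄_st) = √0.0507236 = 0.225219

SE(x̄_st) ≈ 0.225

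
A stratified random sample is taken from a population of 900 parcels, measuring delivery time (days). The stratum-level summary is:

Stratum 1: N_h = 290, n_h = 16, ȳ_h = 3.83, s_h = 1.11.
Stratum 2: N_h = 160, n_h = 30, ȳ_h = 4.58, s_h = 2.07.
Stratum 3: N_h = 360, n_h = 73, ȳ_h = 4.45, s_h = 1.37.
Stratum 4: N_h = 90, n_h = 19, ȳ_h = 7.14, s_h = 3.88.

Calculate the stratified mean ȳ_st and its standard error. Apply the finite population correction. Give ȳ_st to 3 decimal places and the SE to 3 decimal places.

ȳ_st ≈ 4.542, SE ≈ 0.144

ȳ_st = Σ W_h ȳ_h = (290·3.83 + 160·4.58 + 360·4.45 + 90·7.14)/900 = 4.54233
V̂(ȳ_st) = Σ W_h² (1 − n_h/N_h) s_h²/n_h, with W_h = N_h/N and N = 900:
  stratum 1: (290/900)²·(1 − 16/290)·1.11²/16 = 0.00755422
  stratum 2: (160/900)²·(1 − 30/160)·2.07²/30 = 0.00366773
  stratum 3: (360/900)²·(1 − 73/360)·1.37²/73 = 0.00327958
  stratum 4: (90/900)²·(1 − 19/90)·3.88²/19 = 0.00625066
V̂(ȳ_st) = 0.0207522
SE(ȳ_st) = √0.0207522 = 0.144056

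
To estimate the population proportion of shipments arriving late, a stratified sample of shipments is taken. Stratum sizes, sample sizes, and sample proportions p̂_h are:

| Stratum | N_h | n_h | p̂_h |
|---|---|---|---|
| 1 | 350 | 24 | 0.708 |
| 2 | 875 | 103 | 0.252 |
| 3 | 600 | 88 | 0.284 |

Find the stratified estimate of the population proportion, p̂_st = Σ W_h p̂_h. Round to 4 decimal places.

p̂_st ≈ 0.3500

N = 1825; stratum weights W_h = N_h/N.
p̂_st = Σ W_h p̂_h = (350·0.708 + 875·0.252 + 600·0.284)/1825 = 0.34997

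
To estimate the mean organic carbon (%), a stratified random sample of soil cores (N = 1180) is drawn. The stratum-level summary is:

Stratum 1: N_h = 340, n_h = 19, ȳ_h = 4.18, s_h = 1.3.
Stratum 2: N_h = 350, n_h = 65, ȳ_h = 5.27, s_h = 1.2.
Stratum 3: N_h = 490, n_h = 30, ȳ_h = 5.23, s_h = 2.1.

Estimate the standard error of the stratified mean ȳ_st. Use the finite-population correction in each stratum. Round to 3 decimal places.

V̂(ȳ_st) = Σ W_h² (1 − n_h/N_h) s_h²/n_h, with W_h = N_h/N and N = 1180:
  stratum 1: (340/1180)²·(1 − 19/340)·1.3²/19 = 0.00697193
  stratum 2: (350/1180)²·(1 − 65/350)·1.2²/65 = 0.00158708
  stratum 3: (490/1180)²·(1 − 30/490)·2.1²/30 = 0.0237962
V̂(ȳ_st) = 0.0323552
SE(ȳ_st) = √0.0323552 = 0.179875

SE(ȳ_st) ≈ 0.180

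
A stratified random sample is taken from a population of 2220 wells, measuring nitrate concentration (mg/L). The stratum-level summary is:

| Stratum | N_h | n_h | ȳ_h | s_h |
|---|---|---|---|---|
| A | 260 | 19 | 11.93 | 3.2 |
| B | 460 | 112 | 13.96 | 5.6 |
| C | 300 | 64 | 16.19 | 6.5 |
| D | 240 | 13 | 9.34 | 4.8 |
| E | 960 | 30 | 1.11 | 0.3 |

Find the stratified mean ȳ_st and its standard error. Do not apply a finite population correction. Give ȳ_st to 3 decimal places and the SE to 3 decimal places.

ȳ_st ≈ 7.967, SE ≈ 0.230

ȳ_st = Σ W_h ȳ_h = (260·11.93 + 460·13.96 + 300·16.19 + 240·9.34 + 960·1.11)/2220 = 7.96739
V̂(ȳ_st) = Σ W_h² s_h²/n_h, with W_h = N_h/N and N = 2220:
  stratum A: (260/2220)²·3.2²/19 = 0.00739243
  stratum B: (460/2220)²·5.6²/112 = 0.0120218
  stratum C: (300/2220)²·6.5²/64 = 0.0120554
  stratum D: (240/2220)²·4.8²/13 = 0.0207136
  stratum E: (960/2220)²·0.3²/30 = 0.000560993
V̂(ȳ_st) = 0.0527442
SE(ȳ_st) = √0.0527442 = 0.229661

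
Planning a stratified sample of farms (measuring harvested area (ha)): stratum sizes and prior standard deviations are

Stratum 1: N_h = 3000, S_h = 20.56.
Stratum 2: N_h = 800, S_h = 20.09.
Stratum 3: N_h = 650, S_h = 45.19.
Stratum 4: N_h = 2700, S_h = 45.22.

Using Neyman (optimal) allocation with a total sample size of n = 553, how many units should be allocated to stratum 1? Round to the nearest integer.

Neyman allocation: n_h = n · N_h S_h / Σ N_i S_i, with n = 553.
  stratum 1: N_h·S_h = 3000·20.56 = 61680.00
  stratum 2: N_h·S_h = 800·20.09 = 16072.00
  stratum 3: N_h·S_h = 650·45.19 = 29373.50
  stratum 4: N_h·S_h = 2700·45.22 = 122094.00
Σ N_h S_h = 229219.50
n for stratum 1 = 553·61680.00/229219.50 = 148.805 → 149

149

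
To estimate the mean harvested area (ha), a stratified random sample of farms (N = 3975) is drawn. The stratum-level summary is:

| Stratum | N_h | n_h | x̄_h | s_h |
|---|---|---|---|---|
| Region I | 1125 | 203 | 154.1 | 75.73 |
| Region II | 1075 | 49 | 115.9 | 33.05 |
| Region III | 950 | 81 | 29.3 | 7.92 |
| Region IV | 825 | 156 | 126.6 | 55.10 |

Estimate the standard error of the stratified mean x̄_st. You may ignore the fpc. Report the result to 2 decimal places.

SE(x̄_st) ≈ 2.19

V̂(x̄_st) = Σ W_h² s_h²/n_h, with W_h = N_h/N and N = 3975:
  stratum Region I: (1125/3975)²·75.73²/203 = 2.26293
  stratum Region II: (1075/3975)²·33.05²/49 = 1.63038
  stratum Region III: (950/3975)²·7.92²/81 = 0.0442322
  stratum Region IV: (825/3975)²·55.10²/156 = 0.838325
V̂(x̄_st) = 4.77587
SE(x̄_st) = √4.77587 = 2.18538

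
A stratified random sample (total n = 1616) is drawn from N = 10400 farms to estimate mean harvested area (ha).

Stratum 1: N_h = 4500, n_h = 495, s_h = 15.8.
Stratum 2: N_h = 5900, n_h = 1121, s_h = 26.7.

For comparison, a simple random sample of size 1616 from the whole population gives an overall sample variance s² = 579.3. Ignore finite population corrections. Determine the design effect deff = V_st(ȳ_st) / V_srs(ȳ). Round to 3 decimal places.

deff ≈ 0.834

V̂(ȳ_st) = Σ W_h² s_h²/n_h, with W_h = N_h/N and N = 10400:
  stratum 1: (4500/10400)²·15.8²/495 = 0.0944207
  stratum 2: (5900/10400)²·26.7²/1121 = 0.20467
V_st = 0.299091
V_srs = s²/n = 579.3/1616 = 0.358478
deff = V_st / V_srs = 0.299091/0.358478 = 0.8343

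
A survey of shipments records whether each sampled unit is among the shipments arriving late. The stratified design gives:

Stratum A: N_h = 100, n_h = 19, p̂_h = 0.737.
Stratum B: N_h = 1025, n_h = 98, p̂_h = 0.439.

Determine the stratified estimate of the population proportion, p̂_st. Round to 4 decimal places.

p̂_st ≈ 0.4655

N = 1125; stratum weights W_h = N_h/N.
p̂_st = Σ W_h p̂_h = (100·0.737 + 1025·0.439)/1125 = 0.46549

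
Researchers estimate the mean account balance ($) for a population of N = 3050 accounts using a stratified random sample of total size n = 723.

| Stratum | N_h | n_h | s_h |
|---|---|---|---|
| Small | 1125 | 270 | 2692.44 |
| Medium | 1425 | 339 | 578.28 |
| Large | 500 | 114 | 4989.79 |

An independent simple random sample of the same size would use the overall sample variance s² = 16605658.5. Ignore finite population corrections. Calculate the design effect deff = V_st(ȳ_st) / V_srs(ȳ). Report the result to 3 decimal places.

V̂(ȳ_st) = Σ W_h² s_h²/n_h, with W_h = N_h/N and N = 3050:
  stratum Small: (1125/3050)²·2692.44²/270 = 3652.87
  stratum Medium: (1425/3050)²·578.28²/339 = 215.331
  stratum Large: (500/3050)²·4989.79²/114 = 5869.49
V_st = 9737.68
V_srs = s²/n = 16605658.5/723 = 22967.7
deff = V_st / V_srs = 9737.68/22967.7 = 0.4240

deff ≈ 0.424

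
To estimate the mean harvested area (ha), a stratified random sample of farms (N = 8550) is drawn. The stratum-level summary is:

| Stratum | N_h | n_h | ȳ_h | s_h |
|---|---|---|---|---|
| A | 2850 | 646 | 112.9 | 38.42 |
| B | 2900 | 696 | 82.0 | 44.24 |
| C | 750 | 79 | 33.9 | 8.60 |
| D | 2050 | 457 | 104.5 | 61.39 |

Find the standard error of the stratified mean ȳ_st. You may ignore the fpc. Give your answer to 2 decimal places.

V̂(ȳ_st) = Σ W_h² s_h²/n_h, with W_h = N_h/N and N = 8550:
  stratum A: (2850/8550)²·38.42²/646 = 0.253887
  stratum B: (2900/8550)²·44.24²/696 = 0.323508
  stratum C: (750/8550)²·8.60²/79 = 0.00720377
  stratum D: (2050/8550)²·61.39²/457 = 0.474083
V̂(ȳ_st) = 1.05868
SE(ȳ_st) = √1.05868 = 1.02892

SE(ȳ_st) ≈ 1.03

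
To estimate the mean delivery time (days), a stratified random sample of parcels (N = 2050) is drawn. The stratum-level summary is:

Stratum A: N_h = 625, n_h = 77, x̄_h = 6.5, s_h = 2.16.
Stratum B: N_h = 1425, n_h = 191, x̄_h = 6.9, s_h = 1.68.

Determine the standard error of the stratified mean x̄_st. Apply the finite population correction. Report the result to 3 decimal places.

SE(x̄_st) ≈ 0.105

V̂(x̄_st) = Σ W_h² (1 − n_h/N_h) s_h²/n_h, with W_h = N_h/N and N = 2050:
  stratum A: (625/2050)²·(1 − 77/625)·2.16²/77 = 0.00493821
  stratum B: (1425/2050)²·(1 − 191/1425)·1.68²/191 = 0.00618312
V̂(x̄_st) = 0.0111213
SE(x̄_st) = √0.0111213 = 0.105458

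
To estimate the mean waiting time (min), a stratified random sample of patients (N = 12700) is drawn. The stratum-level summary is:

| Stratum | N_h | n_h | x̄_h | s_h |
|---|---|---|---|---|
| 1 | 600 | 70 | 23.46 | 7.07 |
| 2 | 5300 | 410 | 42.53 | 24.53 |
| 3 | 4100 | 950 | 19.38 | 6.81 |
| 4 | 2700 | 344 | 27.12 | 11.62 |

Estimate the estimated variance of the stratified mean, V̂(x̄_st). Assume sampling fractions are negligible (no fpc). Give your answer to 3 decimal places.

V̂(x̄_st) ≈ 0.280

V̂(x̄_st) = Σ W_h² s_h²/n_h, with W_h = N_h/N and N = 12700:
  stratum 1: (600/12700)²·7.07²/70 = 0.00159381
  stratum 2: (5300/12700)²·24.53²/410 = 0.255597
  stratum 3: (4100/12700)²·6.81²/950 = 0.00508781
  stratum 4: (2700/12700)²·11.62²/344 = 0.0177408
V̂(x̄_st) = 0.280019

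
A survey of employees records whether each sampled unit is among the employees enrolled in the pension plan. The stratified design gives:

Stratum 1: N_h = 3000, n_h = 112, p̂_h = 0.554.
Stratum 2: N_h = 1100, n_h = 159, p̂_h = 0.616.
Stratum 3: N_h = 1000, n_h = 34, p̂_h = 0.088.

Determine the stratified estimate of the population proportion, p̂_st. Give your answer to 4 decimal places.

N = 5100; stratum weights W_h = N_h/N.
p̂_st = Σ W_h p̂_h = (3000·0.554 + 1100·0.616 + 1000·0.088)/5100 = 0.47600

p̂_st ≈ 0.4760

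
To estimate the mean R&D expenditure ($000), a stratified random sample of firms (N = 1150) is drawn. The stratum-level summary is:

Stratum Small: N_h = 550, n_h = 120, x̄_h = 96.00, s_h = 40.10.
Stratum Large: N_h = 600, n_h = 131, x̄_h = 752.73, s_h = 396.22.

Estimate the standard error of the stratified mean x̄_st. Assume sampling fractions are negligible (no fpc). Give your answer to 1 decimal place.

V̂(x̄_st) = Σ W_h² s_h²/n_h, with W_h = N_h/N and N = 1150:
  stratum Small: (550/1150)²·40.10²/120 = 3.06505
  stratum Large: (600/1150)²·396.22²/131 = 326.218
V̂(x̄_st) = 329.283
SE(x̄_st) = √329.283 = 18.1462

SE(x̄_st) ≈ 18.1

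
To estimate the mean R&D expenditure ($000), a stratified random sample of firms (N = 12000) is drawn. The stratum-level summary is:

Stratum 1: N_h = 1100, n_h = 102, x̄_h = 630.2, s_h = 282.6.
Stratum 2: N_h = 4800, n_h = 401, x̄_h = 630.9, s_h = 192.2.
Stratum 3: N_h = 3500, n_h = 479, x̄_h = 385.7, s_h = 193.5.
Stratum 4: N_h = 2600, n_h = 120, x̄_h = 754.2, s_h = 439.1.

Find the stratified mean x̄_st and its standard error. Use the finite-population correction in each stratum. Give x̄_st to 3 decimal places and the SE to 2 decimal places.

x̄_st = Σ W_h x̄_h = (1100·630.2 + 4800·630.9 + 3500·385.7 + 2600·754.2)/12000 = 586.03417
V̂(x̄_st) = Σ W_h² (1 − n_h/N_h) s_h²/n_h, with W_h = N_h/N and N = 12000:
  stratum 1: (1100/12000)²·(1 − 102/1100)·282.6²/102 = 5.96905
  stratum 2: (4800/12000)²·(1 − 401/4800)·192.2²/401 = 13.5081
  stratum 3: (3500/12000)²·(1 − 479/3500)·193.5²/479 = 5.73961
  stratum 4: (2600/12000)²·(1 − 120/2600)·439.1²/120 = 71.9463
V̂(x̄_st) = 97.163
SE(x̄_st) = √97.163 = 9.85713

x̄_st ≈ 586.034, SE ≈ 9.86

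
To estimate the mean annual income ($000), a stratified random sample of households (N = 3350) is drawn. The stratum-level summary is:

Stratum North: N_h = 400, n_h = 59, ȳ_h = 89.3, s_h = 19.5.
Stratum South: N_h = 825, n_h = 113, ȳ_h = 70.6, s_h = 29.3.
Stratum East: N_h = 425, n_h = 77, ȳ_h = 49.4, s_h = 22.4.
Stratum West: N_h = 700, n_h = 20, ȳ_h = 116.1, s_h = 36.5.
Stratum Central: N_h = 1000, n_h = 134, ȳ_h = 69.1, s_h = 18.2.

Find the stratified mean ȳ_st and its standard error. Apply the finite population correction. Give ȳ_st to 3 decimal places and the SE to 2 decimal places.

ȳ_st ≈ 79.203, SE ≈ 1.89

ȳ_st = Σ W_h ȳ_h = (400·89.3 + 825·70.6 + 425·49.4 + 700·116.1 + 1000·69.1)/3350 = 79.20299
V̂(ȳ_st) = Σ W_h² (1 − n_h/N_h) s_h²/n_h, with W_h = N_h/N and N = 3350:
  stratum North: (400/3350)²·(1 − 59/400)·19.5²/59 = 0.0783325
  stratum South: (825/3350)²·(1 − 113/825)·29.3²/113 = 0.39765
  stratum East: (425/3350)²·(1 − 77/425)·22.4²/77 = 0.0858784
  stratum West: (700/3350)²·(1 − 20/700)·36.5²/20 = 2.82536
  stratum Central: (1000/3350)²·(1 − 134/1000)·18.2²/134 = 0.190751
V̂(ȳ_st) = 3.57797
SE(ȳ_st) = √3.57797 = 1.89155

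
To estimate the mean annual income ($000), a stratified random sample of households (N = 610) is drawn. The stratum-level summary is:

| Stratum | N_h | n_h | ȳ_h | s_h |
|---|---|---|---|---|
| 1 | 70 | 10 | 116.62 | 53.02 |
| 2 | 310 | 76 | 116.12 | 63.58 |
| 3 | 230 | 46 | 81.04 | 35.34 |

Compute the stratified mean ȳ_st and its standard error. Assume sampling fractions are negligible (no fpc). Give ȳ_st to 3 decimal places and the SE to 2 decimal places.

ȳ_st = Σ W_h ȳ_h = (70·116.62 + 310·116.12 + 230·81.04)/610 = 102.95049
V̂(ȳ_st) = Σ W_h² s_h²/n_h, with W_h = N_h/N and N = 610:
  stratum 1: (70/610)²·53.02²/10 = 3.70182
  stratum 2: (310/610)²·63.58²/76 = 13.737
  stratum 3: (230/610)²·35.34²/46 = 3.85986
V̂(ȳ_st) = 21.2987
SE(ȳ_st) = √21.2987 = 4.61505

ȳ_st ≈ 102.950, SE ≈ 4.62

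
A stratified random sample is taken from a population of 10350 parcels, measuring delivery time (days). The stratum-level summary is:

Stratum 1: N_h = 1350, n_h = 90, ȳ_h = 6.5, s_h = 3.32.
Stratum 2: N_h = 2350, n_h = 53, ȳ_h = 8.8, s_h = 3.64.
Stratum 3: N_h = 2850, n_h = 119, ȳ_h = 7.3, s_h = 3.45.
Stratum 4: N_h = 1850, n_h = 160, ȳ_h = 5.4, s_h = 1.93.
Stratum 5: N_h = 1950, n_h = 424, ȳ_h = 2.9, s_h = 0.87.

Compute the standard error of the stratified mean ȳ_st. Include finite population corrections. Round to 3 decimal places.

V̂(ȳ_st) = Σ W_h² (1 − n_h/N_h) s_h²/n_h, with W_h = N_h/N and N = 10350:
  stratum 1: (1350/10350)²·(1 − 90/1350)·3.32²/90 = 0.00194472
  stratum 2: (2350/10350)²·(1 − 53/2350)·3.64²/53 = 0.0125972
  stratum 3: (2850/10350)²·(1 − 119/2850)·3.45²/119 = 0.00726737
  stratum 4: (1850/10350)²·(1 − 160/1850)·1.93²/160 = 0.000679473
  stratum 5: (1950/10350)²·(1 − 424/1950)·0.87²/424 = 4.95885e-05
V̂(ȳ_st) = 0.0225384
SE(ȳ_st) = √0.0225384 = 0.150128

SE(ȳ_st) ≈ 0.150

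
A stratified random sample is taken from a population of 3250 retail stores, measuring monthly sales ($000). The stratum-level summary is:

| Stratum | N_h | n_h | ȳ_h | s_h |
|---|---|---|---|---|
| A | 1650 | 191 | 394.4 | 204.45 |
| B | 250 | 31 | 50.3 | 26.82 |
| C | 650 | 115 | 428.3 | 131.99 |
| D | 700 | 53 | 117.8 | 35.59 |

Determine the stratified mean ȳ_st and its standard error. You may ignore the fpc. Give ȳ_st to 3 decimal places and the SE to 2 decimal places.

ȳ_st ≈ 315.135, SE ≈ 7.98

ȳ_st = Σ W_h ȳ_h = (1650·394.4 + 250·50.3 + 650·428.3 + 700·117.8)/3250 = 315.13538
V̂(ȳ_st) = Σ W_h² s_h²/n_h, with W_h = N_h/N and N = 3250:
  stratum A: (1650/3250)²·204.45²/191 = 56.4082
  stratum B: (250/3250)²·26.82²/31 = 0.1373
  stratum C: (650/3250)²·131.99²/115 = 6.0596
  stratum D: (700/3250)²·35.59²/53 = 1.10869
V̂(ȳ_st) = 63.7138
SE(ȳ_st) = √63.7138 = 7.98209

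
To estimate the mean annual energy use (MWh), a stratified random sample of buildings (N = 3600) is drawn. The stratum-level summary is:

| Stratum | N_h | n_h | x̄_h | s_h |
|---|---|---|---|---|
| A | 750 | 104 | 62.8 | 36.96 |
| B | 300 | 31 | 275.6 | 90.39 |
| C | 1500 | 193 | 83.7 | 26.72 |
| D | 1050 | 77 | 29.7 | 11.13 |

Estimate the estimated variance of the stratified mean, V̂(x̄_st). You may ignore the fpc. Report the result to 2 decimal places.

V̂(x̄_st) = Σ W_h² s_h²/n_h, with W_h = N_h/N and N = 3600:
  stratum A: (750/3600)²·36.96²/104 = 0.570096
  stratum B: (300/3600)²·90.39²/31 = 1.83028
  stratum C: (1500/3600)²·26.72²/193 = 0.642234
  stratum D: (1050/3600)²·11.13²/77 = 0.136859
V̂(x̄_st) = 3.17946

V̂(x̄_st) ≈ 3.18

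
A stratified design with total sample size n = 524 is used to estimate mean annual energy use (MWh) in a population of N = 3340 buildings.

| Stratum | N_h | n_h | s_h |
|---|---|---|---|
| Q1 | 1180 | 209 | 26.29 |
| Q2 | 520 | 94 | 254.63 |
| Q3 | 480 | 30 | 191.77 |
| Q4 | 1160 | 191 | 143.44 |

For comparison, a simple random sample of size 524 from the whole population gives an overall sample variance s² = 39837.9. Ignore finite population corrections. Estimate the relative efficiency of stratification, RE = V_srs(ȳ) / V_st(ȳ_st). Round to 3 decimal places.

RE ≈ 1.371

V̂(ȳ_st) = Σ W_h² s_h²/n_h, with W_h = N_h/N and N = 3340:
  stratum Q1: (1180/3340)²·26.29²/209 = 0.412768
  stratum Q2: (520/3340)²·254.63²/94 = 16.7188
  stratum Q3: (480/3340)²·191.77²/30 = 25.318
  stratum Q4: (1160/3340)²·143.44²/191 = 12.9936
V_st = 55.4432
V_srs = s²/n = 39837.9/524 = 76.0265
Relative efficiency = V_srs / V_st = 76.0265/55.4432 = 1.3713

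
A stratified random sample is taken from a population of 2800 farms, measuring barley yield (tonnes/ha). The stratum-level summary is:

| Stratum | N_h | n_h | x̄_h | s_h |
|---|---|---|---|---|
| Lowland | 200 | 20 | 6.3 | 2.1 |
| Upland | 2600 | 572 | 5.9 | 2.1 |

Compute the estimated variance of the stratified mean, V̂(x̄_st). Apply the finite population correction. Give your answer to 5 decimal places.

V̂(x̄_st) ≈ 0.00620

V̂(x̄_st) = Σ W_h² (1 − n_h/N_h) s_h²/n_h, with W_h = N_h/N and N = 2800:
  stratum Lowland: (200/2800)²·(1 − 20/200)·2.1²/20 = 0.0010125
  stratum Upland: (2600/2800)²·(1 − 572/2600)·2.1²/572 = 0.00518523
V̂(x̄_st) = 0.00619773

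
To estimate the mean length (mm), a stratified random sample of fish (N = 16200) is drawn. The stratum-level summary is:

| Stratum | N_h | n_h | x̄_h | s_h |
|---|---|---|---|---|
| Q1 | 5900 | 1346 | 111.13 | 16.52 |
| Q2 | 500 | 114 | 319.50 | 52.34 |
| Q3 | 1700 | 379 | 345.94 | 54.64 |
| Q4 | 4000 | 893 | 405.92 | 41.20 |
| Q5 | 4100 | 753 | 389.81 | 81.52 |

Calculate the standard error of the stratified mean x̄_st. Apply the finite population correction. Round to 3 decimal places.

SE(x̄_st) ≈ 0.811

V̂(x̄_st) = Σ W_h² (1 − n_h/N_h) s_h²/n_h, with W_h = N_h/N and N = 16200:
  stratum Q1: (5900/16200)²·(1 − 1346/5900)·16.52²/1346 = 0.0207582
  stratum Q2: (500/16200)²·(1 − 114/500)·52.34²/114 = 0.0176722
  stratum Q3: (1700/16200)²·(1 − 379/1700)·54.64²/379 = 0.0674068
  stratum Q4: (4000/16200)²·(1 − 893/4000)·41.20²/893 = 0.0900149
  stratum Q5: (4100/16200)²·(1 − 753/4100)·81.52²/753 = 0.461469
V̂(x̄_st) = 0.657321
SE(x̄_st) = √0.657321 = 0.810754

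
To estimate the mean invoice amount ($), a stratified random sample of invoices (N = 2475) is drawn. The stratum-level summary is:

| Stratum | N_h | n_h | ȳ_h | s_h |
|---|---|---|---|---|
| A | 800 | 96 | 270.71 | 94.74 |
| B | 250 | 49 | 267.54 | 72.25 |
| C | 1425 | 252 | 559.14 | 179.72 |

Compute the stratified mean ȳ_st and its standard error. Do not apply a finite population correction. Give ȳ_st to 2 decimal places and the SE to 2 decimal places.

ȳ_st ≈ 436.46, SE ≈ 7.30

ȳ_st = Σ W_h ȳ_h = (800·270.71 + 250·267.54 + 1425·559.14)/2475 = 436.45556
V̂(ȳ_st) = Σ W_h² s_h²/n_h, with W_h = N_h/N and N = 2475:
  stratum A: (800/2475)²·94.74²/96 = 9.76844
  stratum B: (250/2475)²·72.25²/49 = 1.08695
  stratum C: (1425/2475)²·179.72²/252 = 42.4885
V̂(ȳ_st) = 53.3439
SE(ȳ_st) = √53.3439 = 7.30369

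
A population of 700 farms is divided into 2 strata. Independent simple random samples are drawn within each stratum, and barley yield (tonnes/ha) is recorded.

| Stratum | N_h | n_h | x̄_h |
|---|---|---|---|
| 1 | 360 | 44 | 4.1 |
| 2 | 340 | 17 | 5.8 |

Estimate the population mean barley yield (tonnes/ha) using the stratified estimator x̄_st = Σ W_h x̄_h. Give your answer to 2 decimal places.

x̄_st ≈ 4.93

N = Σ N_h = 700. Stratum weights W_h = N_h/N.
x̄_st = (360·4.1 + 340·5.8) / 700 = 4.9257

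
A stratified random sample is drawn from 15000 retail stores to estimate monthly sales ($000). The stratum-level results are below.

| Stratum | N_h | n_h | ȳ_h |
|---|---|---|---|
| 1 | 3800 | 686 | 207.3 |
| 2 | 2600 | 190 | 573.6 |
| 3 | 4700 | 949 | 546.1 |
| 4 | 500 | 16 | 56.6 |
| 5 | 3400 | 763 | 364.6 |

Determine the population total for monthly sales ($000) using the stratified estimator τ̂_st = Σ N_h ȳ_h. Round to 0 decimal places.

τ̂_st = Σ N_h ȳ_h = 3800·207.3 + 2600·573.6 + 4700·546.1 + 500·56.6 + 3400·364.6 = 6113710

τ̂_st ≈ 6113710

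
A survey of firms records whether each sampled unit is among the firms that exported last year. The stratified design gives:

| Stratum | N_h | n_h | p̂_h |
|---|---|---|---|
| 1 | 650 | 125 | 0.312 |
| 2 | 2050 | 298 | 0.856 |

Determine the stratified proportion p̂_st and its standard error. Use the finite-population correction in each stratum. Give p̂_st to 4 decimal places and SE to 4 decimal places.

N = 2700; stratum weights W_h = N_h/N.
p̂_st = Σ W_h p̂_h = (650·0.312 + 2050·0.856)/2700 = 0.72504
V̂(p̂_st) = Σ W_h² (1 − n_h/N_h) p̂_h(1−p̂_h)/(n_h−1):
  stratum 1: (650/2700)²·(1 − 125/650)·0.312·0.688/124 = 8.10339e-05
  stratum 2: (2050/2700)²·(1 − 298/2050)·0.856·0.144/297 = 0.000204475
V̂(p̂_st) = 0.000285509; SE = √V̂ = 0.016897

p̂_st ≈ 0.7250, SE ≈ 0.0169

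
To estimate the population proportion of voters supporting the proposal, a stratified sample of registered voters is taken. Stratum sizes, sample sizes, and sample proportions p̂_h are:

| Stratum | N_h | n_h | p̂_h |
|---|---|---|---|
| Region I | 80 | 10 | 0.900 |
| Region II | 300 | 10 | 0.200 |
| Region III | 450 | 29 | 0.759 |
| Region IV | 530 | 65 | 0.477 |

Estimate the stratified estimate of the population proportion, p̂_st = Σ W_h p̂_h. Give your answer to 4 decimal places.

N = 1360; stratum weights W_h = N_h/N.
p̂_st = Σ W_h p̂_h = (80·0.900 + 300·0.200 + 450·0.759 + 530·0.477)/1360 = 0.53409

p̂_st ≈ 0.5341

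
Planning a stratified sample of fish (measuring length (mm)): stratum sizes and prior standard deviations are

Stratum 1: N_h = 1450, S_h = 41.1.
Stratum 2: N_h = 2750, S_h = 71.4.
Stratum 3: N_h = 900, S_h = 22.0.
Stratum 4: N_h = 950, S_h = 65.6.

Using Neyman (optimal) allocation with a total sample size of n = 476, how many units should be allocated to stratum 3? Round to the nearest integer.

28

Neyman allocation: n_h = n · N_h S_h / Σ N_i S_i, with n = 476.
  stratum 1: N_h·S_h = 1450·41.1 = 59595.00
  stratum 2: N_h·S_h = 2750·71.4 = 196350.00
  stratum 3: N_h·S_h = 900·22.0 = 19800.00
  stratum 4: N_h·S_h = 950·65.6 = 62320.00
Σ N_h S_h = 338065.00
n for stratum 3 = 476·19800.00/338065.00 = 27.879 → 28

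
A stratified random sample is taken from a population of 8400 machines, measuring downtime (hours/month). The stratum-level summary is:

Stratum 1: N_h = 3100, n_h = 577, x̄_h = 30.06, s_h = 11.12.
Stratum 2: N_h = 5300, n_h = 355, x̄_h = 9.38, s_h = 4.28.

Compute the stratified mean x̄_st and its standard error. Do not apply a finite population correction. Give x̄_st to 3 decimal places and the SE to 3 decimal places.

x̄_st ≈ 17.012, SE ≈ 0.223

x̄_st = Σ W_h x̄_h = (3100·30.06 + 5300·9.38)/8400 = 17.01190
V̂(x̄_st) = Σ W_h² s_h²/n_h, with W_h = N_h/N and N = 8400:
  stratum 1: (3100/8400)²·11.12²/577 = 0.0291876
  stratum 2: (5300/8400)²·4.28²/355 = 0.0205425
V̂(x̄_st) = 0.0497301
SE(x̄_st) = √0.0497301 = 0.223002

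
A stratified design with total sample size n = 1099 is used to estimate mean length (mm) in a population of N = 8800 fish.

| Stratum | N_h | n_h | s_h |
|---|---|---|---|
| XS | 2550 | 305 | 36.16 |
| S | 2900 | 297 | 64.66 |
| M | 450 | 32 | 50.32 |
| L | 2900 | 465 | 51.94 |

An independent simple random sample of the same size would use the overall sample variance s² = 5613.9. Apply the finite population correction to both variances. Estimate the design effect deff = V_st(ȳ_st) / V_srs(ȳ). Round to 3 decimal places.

V̂(ȳ_st) = Σ W_h² (1 − n_h/N_h) s_h²/n_h, with W_h = N_h/N and N = 8800:
  stratum XS: (2550/8800)²·(1 − 305/2550)·36.16²/305 = 0.316919
  stratum S: (2900/8800)²·(1 − 297/2900)·64.66²/297 = 1.37221
  stratum M: (450/8800)²·(1 − 32/450)·50.32²/32 = 0.192201
  stratum L: (2900/8800)²·(1 − 465/2900)·51.94²/465 = 0.529033
V_st = 2.41037
V_srs = (1 − 1099/8800)·5613.9/1099 = 4.47025
deff = V_st / V_srs = 2.41037/4.47025 = 0.5392

deff ≈ 0.539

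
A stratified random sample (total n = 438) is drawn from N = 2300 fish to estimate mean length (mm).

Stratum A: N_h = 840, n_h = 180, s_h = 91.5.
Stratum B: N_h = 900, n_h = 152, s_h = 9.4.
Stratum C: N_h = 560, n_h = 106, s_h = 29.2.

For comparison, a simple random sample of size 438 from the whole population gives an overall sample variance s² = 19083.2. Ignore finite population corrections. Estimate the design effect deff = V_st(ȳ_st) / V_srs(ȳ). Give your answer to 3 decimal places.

deff ≈ 0.155

V̂(ȳ_st) = Σ W_h² s_h²/n_h, with W_h = N_h/N and N = 2300:
  stratum A: (840/2300)²·91.5²/180 = 6.20401
  stratum B: (900/2300)²·9.4²/152 = 0.0890105
  stratum C: (560/2300)²·29.2²/106 = 0.476848
V_st = 6.76987
V_srs = s²/n = 19083.2/438 = 43.5689
deff = V_st / V_srs = 6.76987/43.5689 = 0.1554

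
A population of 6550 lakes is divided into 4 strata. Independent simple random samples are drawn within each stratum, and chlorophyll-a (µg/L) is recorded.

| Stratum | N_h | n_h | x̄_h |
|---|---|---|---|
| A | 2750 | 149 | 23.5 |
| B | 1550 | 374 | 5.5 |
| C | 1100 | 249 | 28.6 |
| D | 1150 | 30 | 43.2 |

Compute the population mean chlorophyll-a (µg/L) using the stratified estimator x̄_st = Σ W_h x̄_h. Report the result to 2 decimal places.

x̄_st ≈ 23.56

N = Σ N_h = 6550. Stratum weights W_h = N_h/N.
x̄_st = (2750·23.5 + 1550·5.5 + 1100·28.6 + 1150·43.2) / 6550 = 23.5557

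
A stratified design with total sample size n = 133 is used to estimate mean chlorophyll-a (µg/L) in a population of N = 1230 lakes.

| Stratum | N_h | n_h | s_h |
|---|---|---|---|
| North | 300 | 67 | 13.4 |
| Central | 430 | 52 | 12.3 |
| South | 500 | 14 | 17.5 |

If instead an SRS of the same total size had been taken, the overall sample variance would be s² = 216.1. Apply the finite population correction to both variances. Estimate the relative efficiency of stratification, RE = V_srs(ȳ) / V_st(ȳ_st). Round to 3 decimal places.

V̂(ȳ_st) = Σ W_h² (1 − n_h/N_h) s_h²/n_h, with W_h = N_h/N and N = 1230:
  stratum North: (300/1230)²·(1 − 67/300)·13.4²/67 = 0.123823
  stratum Central: (430/1230)²·(1 − 52/430)·12.3²/52 = 0.312577
  stratum South: (500/1230)²·(1 − 14/500)·17.5²/14 = 3.51353
V_st = 3.94993
V_srs = (1 − 133/1230)·216.1/133 = 1.44912
Relative efficiency = V_srs / V_st = 1.44912/3.94993 = 0.3669

RE ≈ 0.367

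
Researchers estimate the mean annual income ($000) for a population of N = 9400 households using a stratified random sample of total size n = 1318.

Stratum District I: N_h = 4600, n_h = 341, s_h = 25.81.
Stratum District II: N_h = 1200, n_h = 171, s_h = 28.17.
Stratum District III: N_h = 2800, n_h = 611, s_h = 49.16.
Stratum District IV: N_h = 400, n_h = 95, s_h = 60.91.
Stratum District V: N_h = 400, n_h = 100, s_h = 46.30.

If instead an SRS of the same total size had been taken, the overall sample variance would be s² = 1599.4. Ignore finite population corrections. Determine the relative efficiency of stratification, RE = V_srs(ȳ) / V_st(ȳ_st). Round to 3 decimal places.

RE ≈ 1.209

V̂(ȳ_st) = Σ W_h² s_h²/n_h, with W_h = N_h/N and N = 9400:
  stratum District I: (4600/9400)²·25.81²/341 = 0.467823
  stratum District II: (1200/9400)²·28.17²/171 = 0.0756283
  stratum District III: (2800/9400)²·49.16²/611 = 0.350948
  stratum District IV: (400/9400)²·60.91²/95 = 0.070716
  stratum District V: (400/9400)²·46.30²/100 = 0.0388174
V_st = 1.00393
V_srs = s²/n = 1599.4/1318 = 1.21351
Relative efficiency = V_srs / V_st = 1.21351/1.00393 = 1.2088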